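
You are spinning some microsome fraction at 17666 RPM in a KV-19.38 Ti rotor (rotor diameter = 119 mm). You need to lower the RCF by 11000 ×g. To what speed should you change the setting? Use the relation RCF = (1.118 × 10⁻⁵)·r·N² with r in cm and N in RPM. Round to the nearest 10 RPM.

r = 119 mm / 2 = 59.5 mm = 5.95 cm
Current RCF = 1.118 × 10⁻⁵ × 5.95 × (17666)² = 1.118 × 10⁻⁵ × 5.95 × 312,087,556 ≈ 20,760.4 × g
Target RCF = 20,760.4 − 11,000 = 9,760.4 × g
N² = 9,760.4 / (6.6521 × 10⁻⁵) = 146,726,598
N ≈ √146,726,598 ≈ 12,113.1

N₂ ≈ 12110 RPM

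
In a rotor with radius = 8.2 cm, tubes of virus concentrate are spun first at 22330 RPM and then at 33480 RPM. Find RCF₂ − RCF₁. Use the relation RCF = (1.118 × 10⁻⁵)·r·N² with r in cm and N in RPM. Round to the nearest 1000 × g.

≈ 57000 g

RCF₁ = 1.118 × 10⁻⁵ × 8.2 × (22330)² = 1.118 × 10⁻⁵ × 8.2 × 498,628,900 ≈ 45,712.3 × g
RCF₂ = 1.118 × 10⁻⁵ × 8.2 × (33480)² = 1.118 × 10⁻⁵ × 8.2 × 1,120,910,400 ≈ 102,760.6 × g
Increase = 102,760.6 − 45,712.3 = 57,048.3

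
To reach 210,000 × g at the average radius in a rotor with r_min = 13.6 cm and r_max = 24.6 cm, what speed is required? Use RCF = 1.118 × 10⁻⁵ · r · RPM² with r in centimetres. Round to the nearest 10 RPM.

N ≈ 31360 RPM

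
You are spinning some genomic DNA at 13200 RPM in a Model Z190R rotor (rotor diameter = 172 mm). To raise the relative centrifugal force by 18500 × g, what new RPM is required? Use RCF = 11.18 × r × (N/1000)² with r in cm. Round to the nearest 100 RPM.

r = 172 mm / 2 = 86 mm = 8.6 cm
Current RCF = 11.18 × 8.6 × (13.2)² = 11.18 × 8.6 × 174.24 ≈ 16,752.8 × g
Target RCF = 16,752.8 + 18,500 = 35,252.8 × g
(N/1000)² = 35,252.8 / 96.148 = 366.6514
N = 1000 × √366.6514 ≈ 19,148.1

19100 RPM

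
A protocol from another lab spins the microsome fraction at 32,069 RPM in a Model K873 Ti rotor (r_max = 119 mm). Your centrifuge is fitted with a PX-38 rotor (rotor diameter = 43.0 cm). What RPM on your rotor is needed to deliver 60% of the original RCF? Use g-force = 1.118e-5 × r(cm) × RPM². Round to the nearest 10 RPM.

18480 RPM

Original rotor: r = 119 mm = 11.9 cm
RCF = 1.118 × 10⁻⁵ × r × N²
RCF_original = 1.118 × 10⁻⁵ × 11.9 × (32069)² = 1.118 × 10⁻⁵ × 11.9 × 1,028,420,761 ≈ 136,823.2 × g
Target RCF = 0.6 × 136,823.2 ≈ 82,093.9 × g
Your rotor: r = 43.0 / 2 = 21.5 cm
82,093.9 = 1.118 × 10⁻⁵ × 21.5 × N²
N² = 82,093.9 / (24.037 × 10⁻⁵) = 341,531,389
N ≈ √341,531,389 ≈ 18,480.6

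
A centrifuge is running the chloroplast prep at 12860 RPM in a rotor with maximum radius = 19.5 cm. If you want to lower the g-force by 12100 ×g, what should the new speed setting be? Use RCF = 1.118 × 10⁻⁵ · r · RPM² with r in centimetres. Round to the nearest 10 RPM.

N₂ ≈ 10480 RPM

Current RCF = 1.118 × 10⁻⁵ × 19.5 × (12860)² = 1.118 × 10⁻⁵ × 19.5 × 165,379,600 ≈ 36,054.4 × g
Target RCF = 36,054.4 − 12,100 = 23,954.4 × g
N² = 23,954.4 / (21.801 × 10⁻⁵) = 109,877,529
N ≈ √109,877,529 ≈ 10,482.2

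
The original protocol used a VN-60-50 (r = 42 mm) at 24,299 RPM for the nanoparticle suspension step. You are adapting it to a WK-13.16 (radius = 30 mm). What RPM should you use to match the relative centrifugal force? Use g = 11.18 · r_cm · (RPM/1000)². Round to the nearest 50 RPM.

Original rotor: r = 42 mm = 4.2 cm
RCF_original = 11.18 × 4.2 × (24.299)² = 11.18 × 4.2 × 590.441401 ≈ 27,724.8 × g
Your rotor: r = 30 mm = 3.0 cm
27,724.8 = 11.18 × 3 × (N/1000)²
(N/1000)² = 27,724.8 / 33.54 = 826.619
N = 1000 × √826.619 ≈ 28,751.0

28750 RPM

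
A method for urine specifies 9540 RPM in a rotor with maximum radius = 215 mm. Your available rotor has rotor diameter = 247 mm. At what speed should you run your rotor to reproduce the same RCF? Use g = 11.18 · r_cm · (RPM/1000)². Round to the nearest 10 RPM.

Original rotor: r = 215 mm = 21.5 cm
RCF_original = 11.18 × 21.5 × (9.54)² = 11.18 × 21.5 × 91.0116 ≈ 21,876.5 × g
Your rotor: r = 247 mm / 2 = 123.5 mm = 12.35 cm
21,876.5 = 11.18 × 12.35 × (N/1000)²
(N/1000)² = 21,876.5 / 138.073 = 158.4415
N = 1000 × √158.4415 ≈ 12,587.4

12590 RPM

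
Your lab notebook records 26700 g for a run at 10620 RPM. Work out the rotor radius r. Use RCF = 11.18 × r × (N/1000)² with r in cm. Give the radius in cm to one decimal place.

r ≈ 21.2 cm

26700 = 11.18 × r × (10.62)²
r = 26700 / (11.18 × 112.7844) = 26700 / 1260.93 ≈ 21.175 cm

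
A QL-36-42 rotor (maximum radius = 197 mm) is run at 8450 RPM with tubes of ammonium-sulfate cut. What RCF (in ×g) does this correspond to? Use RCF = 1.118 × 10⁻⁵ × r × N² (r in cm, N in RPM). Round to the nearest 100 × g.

r = 197 mm = 19.7 cm
RCF = 1.118 × 10⁻⁵ × r × N²
RCF = 1.118 × 10⁻⁵ × 19.7 × (8450)² = 1.118 × 10⁻⁵ × 19.7 × 71,402,500 ≈ 15,726.1 × g

15700 ×g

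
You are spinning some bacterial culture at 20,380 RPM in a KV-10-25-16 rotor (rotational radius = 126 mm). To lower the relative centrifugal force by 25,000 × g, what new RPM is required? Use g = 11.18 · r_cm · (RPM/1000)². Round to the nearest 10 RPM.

≈ 15420 RPM

r = 126 mm = 12.6 cm
Current RCF = 11.18 × 12.6 × (20.38)² = 11.18 × 12.6 × 415.3444 ≈ 58,508.7 × g
Target RCF = 58,508.7 − 25,000 = 33,508.7 × g
(N/1000)² = 33,508.7 / 140.868 = 237.873
N = 1000 × √237.873 ≈ 15,423.1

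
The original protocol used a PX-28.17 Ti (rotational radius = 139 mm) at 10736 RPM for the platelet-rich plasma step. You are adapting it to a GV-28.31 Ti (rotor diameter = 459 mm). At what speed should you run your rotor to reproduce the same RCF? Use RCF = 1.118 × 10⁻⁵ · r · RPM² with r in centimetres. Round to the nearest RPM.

Original rotor: r = 139 mm = 13.9 cm
RCF_original = 1.118 × 10⁻⁵ × 13.9 × (10736)² = 1.118 × 10⁻⁵ × 13.9 × 115,261,696 ≈ 17,911.9 × g
Your rotor: r = 459 mm / 2 = 229.5 mm = 22.95 cm
17,911.9 = 1.118 × 10⁻⁵ × 22.95 × N²
N² = 17,911.9 / (25.6581 × 10⁻⁵) = 69,809,924
N ≈ √69,809,924 ≈ 8,355.2

≈ 8355 RPM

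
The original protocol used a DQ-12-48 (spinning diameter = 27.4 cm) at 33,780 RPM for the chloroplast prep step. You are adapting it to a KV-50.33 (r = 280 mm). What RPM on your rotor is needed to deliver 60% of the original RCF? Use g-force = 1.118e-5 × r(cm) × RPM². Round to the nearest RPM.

18303 RPM

Original rotor: r = 27.4 / 2 = 13.7 cm
RCF_original = 1.118 × 10⁻⁵ × 13.7 × (33780)² = 1.118 × 10⁻⁵ × 13.7 × 1,141,088,400 ≈ 174,775.9 × g
Target RCF = 0.6 × 174,775.9 ≈ 104,865.5 × g
Your rotor: r = 280 mm = 28.0 cm
104,865.5 = 1.118 × 10⁻⁵ × 28 × N²
N² = 104,865.5 / (31.304 × 10⁻⁵) = 334,990,736
N ≈ √334,990,736 ≈ 18,302.8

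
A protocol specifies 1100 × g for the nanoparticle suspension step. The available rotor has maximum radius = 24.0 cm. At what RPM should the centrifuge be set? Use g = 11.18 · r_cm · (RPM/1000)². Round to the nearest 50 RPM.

2000 RPM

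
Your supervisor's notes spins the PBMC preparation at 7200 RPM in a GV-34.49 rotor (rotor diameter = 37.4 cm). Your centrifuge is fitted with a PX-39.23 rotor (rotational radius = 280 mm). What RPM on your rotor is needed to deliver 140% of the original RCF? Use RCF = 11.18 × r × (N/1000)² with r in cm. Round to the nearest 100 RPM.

Original rotor: r = 37.4 / 2 = 18.7 cm
RCF_original = 11.18 × 18.7 × (7.2)² = 11.18 × 18.7 × 51.84 ≈ 10,838 × g
Target RCF = 1.4 × 10,838 ≈ 15,173.2 × g
Your rotor: r = 280 mm = 28.0 cm
15,173.2 = 11.18 × 28 × (N/1000)²
(N/1000)² = 15,173.2 / 313.04 = 48.47048
N = 1000 × √48.47048 ≈ 6,962.1

≈ 7000 RPM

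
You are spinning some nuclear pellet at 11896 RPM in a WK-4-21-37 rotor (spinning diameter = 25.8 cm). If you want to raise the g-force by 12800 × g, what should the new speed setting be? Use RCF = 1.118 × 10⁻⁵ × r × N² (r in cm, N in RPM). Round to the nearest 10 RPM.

N₂ ≈ 15170 RPM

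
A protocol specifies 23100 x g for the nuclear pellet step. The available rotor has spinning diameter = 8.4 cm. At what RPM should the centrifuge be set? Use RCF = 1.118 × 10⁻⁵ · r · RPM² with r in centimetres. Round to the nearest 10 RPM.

N ≈ 22180 RPM

r = 8.4 / 2 = 4.2 cm
RCF = 1.118 × 10⁻⁵ × r × N²
23,100 = 1.118 × 10⁻⁵ × 4.2 × N²
N² = 23,100 / (4.6956 × 10⁻⁵) = 491,949,911
N ≈ √491,949,911 ≈ 22,179.9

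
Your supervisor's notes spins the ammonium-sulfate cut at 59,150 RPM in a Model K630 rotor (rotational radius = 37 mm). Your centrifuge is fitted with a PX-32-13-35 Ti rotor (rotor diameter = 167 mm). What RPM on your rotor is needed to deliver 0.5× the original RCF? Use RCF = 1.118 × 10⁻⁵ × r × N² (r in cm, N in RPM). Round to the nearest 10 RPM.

≈ 27840 RPM

Original rotor: r = 37 mm = 3.7 cm
RCF = 1.118 × 10⁻⁵ × r × N²
RCF_original = 1.118 × 10⁻⁵ × 3.7 × (59150)² = 1.118 × 10⁻⁵ × 3.7 × 3,498,722,500 ≈ 144,728.2 × g
Target RCF = 0.5 × 144,728.2 ≈ 72,364.1 × g
Your rotor: r = 167 mm / 2 = 83.5 mm = 8.35 cm
72,364.1 = 1.118 × 10⁻⁵ × 8.35 × N²
N² = 72,364.1 / (9.3353 × 10⁻⁵) = 775,166,304
N ≈ √775,166,304 ≈ 27,841.8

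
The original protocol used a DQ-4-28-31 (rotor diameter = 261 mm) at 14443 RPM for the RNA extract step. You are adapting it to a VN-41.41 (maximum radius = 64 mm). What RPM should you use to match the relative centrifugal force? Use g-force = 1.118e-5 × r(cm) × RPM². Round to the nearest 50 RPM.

Original rotor: r = 261 mm / 2 = 130.5 mm = 13.05 cm
RCF_original = 1.118 × 10⁻⁵ × 13.05 × (14443)² = 1.118 × 10⁻⁵ × 13.05 × 208,600,249 ≈ 30,434.6 × g
Your rotor: r = 64 mm = 6.4 cm
30,434.6 = 1.118 × 10⁻⁵ × 6.4 × N²
N² = 30,434.6 / (7.1552 × 10⁻⁵) = 425,349,396
N ≈ √425,349,396 ≈ 20,624.0

20600 RPM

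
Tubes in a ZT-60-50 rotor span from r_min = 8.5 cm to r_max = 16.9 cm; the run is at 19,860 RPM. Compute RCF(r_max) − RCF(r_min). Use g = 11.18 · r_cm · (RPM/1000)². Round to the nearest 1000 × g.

RCF_max = 11.18 × 16.9 × (19.86)² = 11.18 × 16.9 × 394.4196 ≈ 74,522.4 × g
RCF_min = 11.18 × 8.5 × (19.86)² = 11.18 × 8.5 × 394.4196 ≈ 37,481.7 × g
ΔRCF = 74,522.4 − 37,481.7 = 37,040.7

37000 ×g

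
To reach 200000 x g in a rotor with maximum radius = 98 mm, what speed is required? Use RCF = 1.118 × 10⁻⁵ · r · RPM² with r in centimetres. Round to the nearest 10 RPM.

r = 98 mm = 9.8 cm
200,000 = 1.118 × 10⁻⁵ × 9.8 × N²
N² = 200,000 / (10.9564 × 10⁻⁵) = 1,825,417,108
N ≈ √1,825,417,108 ≈ 42,724.9

N ≈ 42720 RPM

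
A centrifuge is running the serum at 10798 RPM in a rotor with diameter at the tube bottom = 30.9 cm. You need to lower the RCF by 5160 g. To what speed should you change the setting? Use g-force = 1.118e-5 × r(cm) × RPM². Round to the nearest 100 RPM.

≈ 9300 RPM

r = 30.9 / 2 = 15.45 cm
Current RCF = 1.118 × 10⁻⁵ × 15.45 × (10798)² = 1.118 × 10⁻⁵ × 15.45 × 116,596,804 ≈ 20,139.9 × g
Target RCF = 20,139.9 − 5,160 = 14,979.9 × g
N² = 14,979.9 / (17.2731 × 10⁻⁵) = 86,723,865
N ≈ √86,723,865 ≈ 9,312.6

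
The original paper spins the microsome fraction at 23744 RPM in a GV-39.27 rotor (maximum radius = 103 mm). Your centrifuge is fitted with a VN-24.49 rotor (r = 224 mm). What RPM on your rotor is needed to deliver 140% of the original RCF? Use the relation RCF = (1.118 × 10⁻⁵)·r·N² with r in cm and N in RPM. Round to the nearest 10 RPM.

Original rotor: r = 103 mm = 10.3 cm
RCF_original = 1.118 × 10⁻⁵ × 10.3 × (23744)² = 1.118 × 10⁻⁵ × 10.3 × 563,777,536 ≈ 64,921.2 × g
Target RCF = 1.4 × 64,921.2 ≈ 90,889.7 × g
Your rotor: r = 224 mm = 22.4 cm
90,889.7 = 1.118 × 10⁻⁵ × 22.4 × N²
N² = 90,889.7 / (25.0432 × 10⁻⁵) = 362,931,654
N ≈ √362,931,654 ≈ 19,050.8

≈ 19050 RPM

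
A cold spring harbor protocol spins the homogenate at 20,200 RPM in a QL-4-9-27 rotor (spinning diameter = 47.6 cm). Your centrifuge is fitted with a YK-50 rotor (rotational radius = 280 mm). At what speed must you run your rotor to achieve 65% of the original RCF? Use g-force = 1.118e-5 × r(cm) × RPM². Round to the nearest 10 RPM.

Original rotor: r = 47.6 / 2 = 23.8 cm
RCF = 1.118 × 10⁻⁵ × r × N²
RCF_original = 1.118 × 10⁻⁵ × 23.8 × (20200)² = 1.118 × 10⁻⁵ × 23.8 × 408,040,000 ≈ 108,572.9 × g
Target RCF = 0.65 × 108,572.9 ≈ 70,572.4 × g
Your rotor: r = 280 mm = 28.0 cm
70,572.4 = 1.118 × 10⁻⁵ × 28 × N²
N² = 70,572.4 / (31.304 × 10⁻⁵) = 225,442,116
N ≈ √225,442,116 ≈ 15,014.7

15010 RPM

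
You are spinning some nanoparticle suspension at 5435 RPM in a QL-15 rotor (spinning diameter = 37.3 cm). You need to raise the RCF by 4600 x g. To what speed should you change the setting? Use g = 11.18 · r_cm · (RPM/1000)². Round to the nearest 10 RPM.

r = 37.3 / 2 = 18.65 cm
Current RCF = 11.18 × 18.65 × (5.435)² = 11.18 × 18.65 × 29.539225 ≈ 6,159.1 × g
Target RCF = 6,159.1 + 4,600 = 10,759.1 × g
(N/1000)² = 10,759.1 / 208.507 = 51.60067
N = 1000 × √51.60067 ≈ 7,183.4

N₂ ≈ 7180 RPM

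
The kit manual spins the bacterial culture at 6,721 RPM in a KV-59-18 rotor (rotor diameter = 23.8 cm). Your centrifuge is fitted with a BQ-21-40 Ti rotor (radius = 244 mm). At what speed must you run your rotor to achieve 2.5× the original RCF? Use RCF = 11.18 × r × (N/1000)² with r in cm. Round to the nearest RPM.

7421 RPM

Original rotor: r = 23.8 / 2 = 11.9 cm
RCF_original = 11.18 × 11.9 × (6.721)² = 11.18 × 11.9 × 45.171841 ≈ 6,009.8 × g
Target RCF = 2.5 × 6,009.8 ≈ 15,024.5 × g
Your rotor: r = 244 mm = 24.4 cm
15,024.5 = 11.18 × 24.4 × (N/1000)²
(N/1000)² = 15,024.5 / 272.792 = 55.07676
N = 1000 × √55.07676 ≈ 7,421.4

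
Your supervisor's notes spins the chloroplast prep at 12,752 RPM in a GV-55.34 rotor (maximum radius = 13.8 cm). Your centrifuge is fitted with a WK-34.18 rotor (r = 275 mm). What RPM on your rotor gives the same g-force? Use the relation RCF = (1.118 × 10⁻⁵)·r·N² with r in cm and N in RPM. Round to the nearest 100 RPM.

RCF = 1.118 × 10⁻⁵ × r × N²
RCF_original = 1.118 × 10⁻⁵ × 13.8 × (12752)² = 1.118 × 10⁻⁵ × 13.8 × 162,613,504 ≈ 25,088.7 × g
Your rotor: r = 275 mm = 27.5 cm
25,088.7 = 1.118 × 10⁻⁵ × 27.5 × N²
N² = 25,088.7 / (30.745 × 10⁻⁵) = 81,602,537
N ≈ √81,602,537 ≈ 9,033.4

≈ 9000 RPM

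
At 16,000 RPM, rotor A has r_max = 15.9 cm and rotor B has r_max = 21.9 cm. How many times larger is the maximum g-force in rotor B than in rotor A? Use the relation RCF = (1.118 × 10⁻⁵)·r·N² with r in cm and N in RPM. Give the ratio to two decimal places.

At fixed N, RCF ∝ r, so RCF_B/RCF_A = r_B/r_A = 21.9 / 15.9 = 1.3774.

1.38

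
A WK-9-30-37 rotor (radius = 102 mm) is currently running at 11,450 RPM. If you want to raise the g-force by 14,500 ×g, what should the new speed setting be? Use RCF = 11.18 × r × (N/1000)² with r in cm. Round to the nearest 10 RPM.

16070 RPM

r = 102 mm = 10.2 cm
Current RCF = 11.18 × 10.2 × (11.45)² = 11.18 × 10.2 × 131.1025 ≈ 14,950.4 × g
Target RCF = 14,950.4 + 14,500 = 29,450.4 × g
(N/1000)² = 29,450.4 / 114.036 = 258.2553
N = 1000 × √258.2553 ≈ 16,070.3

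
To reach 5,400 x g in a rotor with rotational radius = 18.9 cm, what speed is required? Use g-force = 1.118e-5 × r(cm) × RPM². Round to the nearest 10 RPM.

5060 RPM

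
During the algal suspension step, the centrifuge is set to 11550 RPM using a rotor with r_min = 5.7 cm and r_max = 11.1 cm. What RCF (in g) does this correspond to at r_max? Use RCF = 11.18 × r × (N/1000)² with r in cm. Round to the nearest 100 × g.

Use r_max = 11.1 cm.
RCF = 11.18 × 11.1 × (11.55)² = 11.18 × 11.1 × 133.4025 ≈ 16,555 × g

16600 g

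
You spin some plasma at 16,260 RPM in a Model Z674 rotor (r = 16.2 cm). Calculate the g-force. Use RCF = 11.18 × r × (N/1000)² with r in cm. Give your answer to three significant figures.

≈ 47900 × g

RCF = 11.18 × 16.2 × (16.26)² = 11.18 × 16.2 × 264.3876 ≈ 47,884.8 × g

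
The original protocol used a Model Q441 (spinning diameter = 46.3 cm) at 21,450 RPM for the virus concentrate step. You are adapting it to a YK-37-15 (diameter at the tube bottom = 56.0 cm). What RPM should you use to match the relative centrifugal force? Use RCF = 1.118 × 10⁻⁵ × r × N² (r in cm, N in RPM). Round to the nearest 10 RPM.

Original rotor: r = 46.3 / 2 = 23.15 cm
RCF_original = 1.118 × 10⁻⁵ × 23.15 × (21450)² = 1.118 × 10⁻⁵ × 23.15 × 460,102,500 ≈ 119,082.3 × g
Your rotor: r = 56.0 / 2 = 28 cm
119,082.3 = 1.118 × 10⁻⁵ × 28 × N²
N² = 119,082.3 / (31.304 × 10⁻⁵) = 380,406,018
N ≈ √380,406,018 ≈ 19,504.0

19500 RPM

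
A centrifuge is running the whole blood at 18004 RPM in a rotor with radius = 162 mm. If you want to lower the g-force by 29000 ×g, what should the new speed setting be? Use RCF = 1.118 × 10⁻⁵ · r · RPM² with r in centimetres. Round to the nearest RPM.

≈ 12807 RPM

r = 162 mm = 16.2 cm
Current RCF = 1.118 × 10⁻⁵ × 16.2 × (18004)² = 1.118 × 10⁻⁵ × 16.2 × 324,144,016 ≈ 58,707.7 × g
Target RCF = 58,707.7 − 29,000 = 29,707.7 × g
N² = 29,707.7 / (18.1116 × 10⁻⁵) = 164,025,818
N ≈ √164,025,818 ≈ 12,807.3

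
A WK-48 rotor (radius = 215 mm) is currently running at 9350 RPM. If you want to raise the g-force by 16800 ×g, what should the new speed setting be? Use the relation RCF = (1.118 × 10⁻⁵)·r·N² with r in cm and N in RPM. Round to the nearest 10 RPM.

≈ 12540 RPM

r = 215 mm = 21.5 cm
Current RCF = 1.118 × 10⁻⁵ × 21.5 × (9350)² = 1.118 × 10⁻⁵ × 21.5 × 87,422,500 ≈ 21,013.7 × g
Target RCF = 21,013.7 + 16,800 = 37,813.7 × g
N² = 37,813.7 / (24.037 × 10⁻⁵) = 157,314,557
N ≈ √157,314,557 ≈ 12,542.5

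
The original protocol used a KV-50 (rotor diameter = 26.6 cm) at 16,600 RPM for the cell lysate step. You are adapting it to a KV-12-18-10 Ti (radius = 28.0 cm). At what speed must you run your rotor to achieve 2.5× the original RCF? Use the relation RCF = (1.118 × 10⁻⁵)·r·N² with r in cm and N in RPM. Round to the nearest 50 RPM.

Original rotor: r = 26.6 / 2 = 13.3 cm
RCF_original = 1.118 × 10⁻⁵ × 13.3 × (16600)² = 1.118 × 10⁻⁵ × 13.3 × 275,560,000 ≈ 40,974.1 × g
Target RCF = 2.5 × 40,974.1 ≈ 102,435.2 × g
102,435.2 = 1.118 × 10⁻⁵ × 28 × N²
N² = 102,435.2 / (31.304 × 10⁻⁵) = 327,227,191
N ≈ √327,227,191 ≈ 18,089.4

≈ 18100 RPM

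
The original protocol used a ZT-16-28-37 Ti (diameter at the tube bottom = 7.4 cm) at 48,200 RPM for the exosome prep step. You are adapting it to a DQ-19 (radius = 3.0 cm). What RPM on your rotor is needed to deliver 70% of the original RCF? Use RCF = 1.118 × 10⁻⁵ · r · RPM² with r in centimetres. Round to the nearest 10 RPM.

44790 RPM

Original rotor: r = 7.4 / 2 = 3.7 cm
RCF_original = 1.118 × 10⁻⁵ × 3.7 × (48200)² = 1.118 × 10⁻⁵ × 3.7 × 2,323,240,000 ≈ 96,103.1 × g
Target RCF = 0.7 × 96,103.1 ≈ 67,272.2 × g
67,272.2 = 1.118 × 10⁻⁵ × 3 × N²
N² = 67,272.2 / (3.354 × 10⁻⁵) = 2,005,730,471
N ≈ √2,005,730,471 ≈ 44,785.4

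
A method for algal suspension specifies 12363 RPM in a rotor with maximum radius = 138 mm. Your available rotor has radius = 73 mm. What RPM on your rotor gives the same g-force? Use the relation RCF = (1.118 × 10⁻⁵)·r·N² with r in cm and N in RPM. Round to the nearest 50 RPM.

17000 RPM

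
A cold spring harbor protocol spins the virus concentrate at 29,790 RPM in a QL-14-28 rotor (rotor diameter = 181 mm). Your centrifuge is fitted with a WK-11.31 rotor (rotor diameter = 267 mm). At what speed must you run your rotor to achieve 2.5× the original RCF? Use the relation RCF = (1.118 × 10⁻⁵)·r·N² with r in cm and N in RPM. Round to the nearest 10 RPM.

≈ 38780 RPM

Original rotor: r = 181 mm / 2 = 90.5 mm = 9.05 cm
RCF = 1.118 × 10⁻⁵ × r × N²
RCF_original = 1.118 × 10⁻⁵ × 9.05 × (29790)² = 1.118 × 10⁻⁵ × 9.05 × 887,444,100 ≈ 89,790.7 × g
Target RCF = 2.5 × 89,790.7 ≈ 224,476.8 × g
Your rotor: r = 267 mm / 2 = 133.5 mm = 13.35 cm
224,476.8 = 1.118 × 10⁻⁵ × 13.35 × N²
N² = 224,476.8 / (14.9253 × 10⁻⁵) = 1,504,001,930
N ≈ √1,504,001,930 ≈ 38,781.5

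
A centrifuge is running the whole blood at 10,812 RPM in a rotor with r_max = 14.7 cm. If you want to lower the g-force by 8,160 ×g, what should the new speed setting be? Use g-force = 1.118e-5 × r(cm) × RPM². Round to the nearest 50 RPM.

N₂ ≈ 8200 RPM

Current RCF = 1.118 × 10⁻⁵ × 14.7 × (10812)² = 1.118 × 10⁻⁵ × 14.7 × 116,899,344 ≈ 19,211.9 × g
Target RCF = 19,211.9 − 8,160 = 11,051.9 × g
N² = 11,051.9 / (16.4346 × 10⁻⁵) = 67,247,758
N ≈ √67,247,758 ≈ 8,200.5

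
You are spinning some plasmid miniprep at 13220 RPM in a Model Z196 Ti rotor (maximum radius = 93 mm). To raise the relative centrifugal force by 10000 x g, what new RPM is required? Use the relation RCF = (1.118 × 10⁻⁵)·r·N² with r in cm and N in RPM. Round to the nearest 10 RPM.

r = 93 mm = 9.3 cm
Current RCF = 1.118 × 10⁻⁵ × 9.3 × (13220)² = 1.118 × 10⁻⁵ × 9.3 × 174,768,400 ≈ 18,171.4 × g
Target RCF = 18,171.4 + 10,000 = 28,171.4 × g
N² = 28,171.4 / (10.3974 × 10⁻⁵) = 270,946,583
N ≈ √270,946,583 ≈ 16,460.5

≈ 16460 RPM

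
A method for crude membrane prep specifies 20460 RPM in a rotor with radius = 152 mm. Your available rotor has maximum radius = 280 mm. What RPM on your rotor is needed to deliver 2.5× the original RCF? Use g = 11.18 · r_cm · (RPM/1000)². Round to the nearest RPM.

Original rotor: r = 152 mm = 15.2 cm
RCF = 11.18 × r × (N/1000)²
RCF_original = 11.18 × 15.2 × (20.46)² = 11.18 × 15.2 × 418.6116 ≈ 71,137.2 × g
Target RCF = 2.5 × 71,137.2 ≈ 177,843 × g
Your rotor: r = 280 mm = 28.0 cm
177,843 = 11.18 × 28 × (N/1000)²
(N/1000)² = 177,843 / 313.04 = 568.1159
N = 1000 × √568.1159 ≈ 23,835.2

23835 RPM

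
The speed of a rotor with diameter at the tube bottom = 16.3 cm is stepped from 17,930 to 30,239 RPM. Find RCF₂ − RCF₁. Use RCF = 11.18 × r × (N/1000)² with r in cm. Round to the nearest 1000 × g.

≈ 54000 x g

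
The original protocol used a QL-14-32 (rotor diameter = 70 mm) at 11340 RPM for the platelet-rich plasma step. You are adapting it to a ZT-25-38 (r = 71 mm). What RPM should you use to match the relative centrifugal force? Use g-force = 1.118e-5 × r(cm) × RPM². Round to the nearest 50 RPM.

Original rotor: r = 70 mm / 2 = 35 mm = 3.5 cm
RCF_original = 1.118 × 10⁻⁵ × 3.5 × (11340)² = 1.118 × 10⁻⁵ × 3.5 × 128,595,600 ≈ 5,031.9 × g
Your rotor: r = 71 mm = 7.1 cm
5,031.9 = 1.118 × 10⁻⁵ × 7.1 × N²
N² = 5,031.9 / (7.9378 × 10⁻⁵) = 63,391,620
N ≈ √63,391,620 ≈ 7,961.9

7950 RPM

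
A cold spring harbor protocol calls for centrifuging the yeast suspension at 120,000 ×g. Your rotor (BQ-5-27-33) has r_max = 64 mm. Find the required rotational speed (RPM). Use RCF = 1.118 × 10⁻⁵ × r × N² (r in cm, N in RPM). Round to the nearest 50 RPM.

r = 64 mm = 6.4 cm
RCF = 1.118 × 10⁻⁵ × r × N²
120,000 = 1.118 × 10⁻⁵ × 6.4 × N²
N² = 120,000 / (7.1552 × 10⁻⁵) = 1,677,101,968
N ≈ √1,677,101,968 ≈ 40,952.4

≈ 40950 RPM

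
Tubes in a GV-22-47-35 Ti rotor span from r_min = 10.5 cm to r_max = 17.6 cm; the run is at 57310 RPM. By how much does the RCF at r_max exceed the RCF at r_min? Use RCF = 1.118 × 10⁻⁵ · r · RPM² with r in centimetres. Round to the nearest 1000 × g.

≈ 261000 g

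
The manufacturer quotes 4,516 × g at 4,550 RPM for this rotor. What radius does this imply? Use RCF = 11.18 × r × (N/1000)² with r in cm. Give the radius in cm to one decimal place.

4516 = 11.18 × r × (4.55)²
r = 4516 / (11.18 × 20.7025) = 4516 / 231.4539 ≈ 19.511 cm

19.5 cm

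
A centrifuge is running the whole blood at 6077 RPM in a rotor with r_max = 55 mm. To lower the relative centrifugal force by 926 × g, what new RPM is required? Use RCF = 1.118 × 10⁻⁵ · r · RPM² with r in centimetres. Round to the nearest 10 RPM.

r = 55 mm = 5.5 cm
Current RCF = 1.118 × 10⁻⁵ × 5.5 × (6077)² = 1.118 × 10⁻⁵ × 5.5 × 36,929,929 ≈ 2,270.8 × g
Target RCF = 2,270.8 − 926 = 1,344.8 × g
N² = 1,344.8 / (6.149 × 10⁻⁵) = 21,870,223
N ≈ √21,870,223 ≈ 4,676.6

N₂ ≈ 4680 RPM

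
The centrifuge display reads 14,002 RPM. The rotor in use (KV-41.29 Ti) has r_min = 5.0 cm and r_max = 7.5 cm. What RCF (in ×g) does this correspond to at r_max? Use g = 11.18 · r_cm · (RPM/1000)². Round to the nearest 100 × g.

≈ 16400 ×g

Use r_max = 7.5 cm.
RCF = 11.18 × 7.5 × (14.002)² = 11.18 × 7.5 × 196.056004 ≈ 16,439.3 × g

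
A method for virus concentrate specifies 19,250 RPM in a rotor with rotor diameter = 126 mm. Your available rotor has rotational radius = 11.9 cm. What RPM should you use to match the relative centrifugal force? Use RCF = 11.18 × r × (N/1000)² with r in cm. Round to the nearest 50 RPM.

≈ 14000 RPM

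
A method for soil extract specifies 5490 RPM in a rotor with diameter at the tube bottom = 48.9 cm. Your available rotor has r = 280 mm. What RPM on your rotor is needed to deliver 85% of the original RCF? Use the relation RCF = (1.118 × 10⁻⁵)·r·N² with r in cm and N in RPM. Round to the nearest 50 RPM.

Original rotor: r = 48.9 / 2 = 24.45 cm
RCF_original = 1.118 × 10⁻⁵ × 24.45 × (5490)² = 1.118 × 10⁻⁵ × 24.45 × 30,140,100 ≈ 8,238.8 × g
Target RCF = 0.85 × 8,238.8 ≈ 7,003 × g
Your rotor: r = 280 mm = 28.0 cm
7,003 = 1.118 × 10⁻⁵ × 28 × N²
N² = 7,003 / (31.304 × 10⁻⁵) = 22,370,943
N ≈ √22,370,943 ≈ 4,729.8

≈ 4750 RPM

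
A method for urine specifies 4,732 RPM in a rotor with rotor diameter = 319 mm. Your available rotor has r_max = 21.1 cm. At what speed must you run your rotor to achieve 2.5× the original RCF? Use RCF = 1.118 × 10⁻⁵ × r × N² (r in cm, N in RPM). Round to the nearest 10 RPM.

6510 RPM

Original rotor: r = 319 mm / 2 = 159.5 mm = 15.95 cm
RCF = 1.118 × 10⁻⁵ × r × N²
RCF_original = 1.118 × 10⁻⁵ × 15.95 × (4732)² = 1.118 × 10⁻⁵ × 15.95 × 22,391,824 ≈ 3,992.9 × g
Target RCF = 2.5 × 3,992.9 ≈ 9,982.2 × g
9,982.2 = 1.118 × 10⁻⁵ × 21.1 × N²
N² = 9,982.2 / (23.5898 × 10⁻⁵) = 42,315,747
N ≈ √42,315,747 ≈ 6,505.1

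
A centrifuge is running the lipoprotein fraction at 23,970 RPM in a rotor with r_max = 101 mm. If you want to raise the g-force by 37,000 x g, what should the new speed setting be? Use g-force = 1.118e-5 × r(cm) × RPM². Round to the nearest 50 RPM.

r = 101 mm = 10.1 cm
Current RCF = 1.118 × 10⁻⁵ × 10.1 × (23970)² = 1.118 × 10⁻⁵ × 10.1 × 574,560,900 ≈ 64,878.3 × g
Target RCF = 64,878.3 + 37,000 = 101,878.3 × g
N² = 101,878.3 / (11.2918 × 10⁻⁵) = 902,232,594
N ≈ √902,232,594 ≈ 30,037.2

N₂ ≈ 30050 RPM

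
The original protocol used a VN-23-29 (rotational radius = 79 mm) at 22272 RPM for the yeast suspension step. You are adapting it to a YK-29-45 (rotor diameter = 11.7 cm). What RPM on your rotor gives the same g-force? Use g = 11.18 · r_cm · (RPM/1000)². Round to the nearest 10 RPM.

≈ 25880 RPM

Original rotor: r = 79 mm = 7.9 cm
RCF = 11.18 × r × (N/1000)²
RCF_original = 11.18 × 7.9 × (22.272)² = 11.18 × 7.9 × 496.041984 ≈ 43,811.4 × g
Your rotor: r = 11.7 / 2 = 5.85 cm
43,811.4 = 11.18 × 5.85 × (N/1000)²
(N/1000)² = 43,811.4 / 65.403 = 669.8684
N = 1000 × √669.8684 ≈ 25,881.8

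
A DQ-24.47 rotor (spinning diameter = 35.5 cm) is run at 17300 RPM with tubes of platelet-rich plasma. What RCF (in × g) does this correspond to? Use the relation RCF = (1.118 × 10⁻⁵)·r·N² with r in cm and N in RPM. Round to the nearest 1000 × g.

r = 35.5 / 2 = 17.75 cm
RCF = 1.118 × 10⁻⁵ × 17.75 × (17300)² = 1.118 × 10⁻⁵ × 17.75 × 299,290,000 ≈ 59,392.6 × g

59000 × g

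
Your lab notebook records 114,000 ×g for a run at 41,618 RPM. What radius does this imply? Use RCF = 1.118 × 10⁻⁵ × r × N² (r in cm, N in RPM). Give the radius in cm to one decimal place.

RCF = 1.118 × 10⁻⁵ × r × N²
114000 = 1.118 × 10⁻⁵ × r × (41618)²
r = 114000 / (1.118 × 10⁻⁵ × 1,732,057,924) = 114000 / 19364.41 ≈ 5.887 cm

r ≈ 5.9 cm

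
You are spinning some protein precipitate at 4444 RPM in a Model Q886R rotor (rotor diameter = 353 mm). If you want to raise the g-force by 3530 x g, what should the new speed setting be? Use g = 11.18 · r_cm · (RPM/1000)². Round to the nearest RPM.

≈ 6135 RPM

r = 353 mm / 2 = 176.5 mm = 17.65 cm
Current RCF = 11.18 × 17.65 × (4.444)² = 11.18 × 17.65 × 19.749136 ≈ 3,897 × g
Target RCF = 3,897 + 3,530 = 7,427 × g
(N/1000)² = 7,427 / 197.327 = 37.63803
N = 1000 × √37.63803 ≈ 6,135.0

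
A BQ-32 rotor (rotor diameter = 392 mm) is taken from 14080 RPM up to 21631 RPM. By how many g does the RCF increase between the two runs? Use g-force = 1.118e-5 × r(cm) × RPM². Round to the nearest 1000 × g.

≈ 59000 g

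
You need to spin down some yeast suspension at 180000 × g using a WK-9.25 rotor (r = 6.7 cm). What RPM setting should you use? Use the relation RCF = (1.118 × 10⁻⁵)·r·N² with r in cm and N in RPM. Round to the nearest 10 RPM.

RCF = 1.118 × 10⁻⁵ × r × N²
180,000 = 1.118 × 10⁻⁵ × 6.7 × N²
N² = 180,000 / (7.4906 × 10⁻⁵) = 2,403,011,775
N ≈ √2,403,011,775 ≈ 49,020.5

49020 RPM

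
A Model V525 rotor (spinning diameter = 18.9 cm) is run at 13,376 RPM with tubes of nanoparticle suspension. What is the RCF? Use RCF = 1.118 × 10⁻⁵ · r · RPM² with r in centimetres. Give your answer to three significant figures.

r = 18.9 / 2 = 9.45 cm
RCF = 1.118 × 10⁻⁵ × r × N²
RCF = 1.118 × 10⁻⁵ × 9.45 × (13376)² = 1.118 × 10⁻⁵ × 9.45 × 178,917,376 ≈ 18,902.8 × g

18900 × g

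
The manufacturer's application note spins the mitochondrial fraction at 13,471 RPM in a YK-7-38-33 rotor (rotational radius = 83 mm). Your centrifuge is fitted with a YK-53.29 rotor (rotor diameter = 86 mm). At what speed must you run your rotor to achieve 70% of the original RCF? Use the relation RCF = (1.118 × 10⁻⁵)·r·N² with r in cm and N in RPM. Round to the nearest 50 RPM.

Original rotor: r = 83 mm = 8.3 cm
RCF = 1.118 × 10⁻⁵ × r × N²
RCF_original = 1.118 × 10⁻⁵ × 8.3 × (13471)² = 1.118 × 10⁻⁵ × 8.3 × 181,467,841 ≈ 16,839.1 × g
Target RCF = 0.7 × 16,839.1 ≈ 11,787.4 × g
Your rotor: r = 86 mm / 2 = 43 mm = 4.3 cm
11,787.4 = 1.118 × 10⁻⁵ × 4.3 × N²
N² = 11,787.4 / (4.8074 × 10⁻⁵) = 245,192,828
N ≈ √245,192,828 ≈ 15,658.6

≈ 15650 RPM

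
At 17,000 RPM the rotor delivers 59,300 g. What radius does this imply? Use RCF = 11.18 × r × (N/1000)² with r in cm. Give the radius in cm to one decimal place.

18.4 cm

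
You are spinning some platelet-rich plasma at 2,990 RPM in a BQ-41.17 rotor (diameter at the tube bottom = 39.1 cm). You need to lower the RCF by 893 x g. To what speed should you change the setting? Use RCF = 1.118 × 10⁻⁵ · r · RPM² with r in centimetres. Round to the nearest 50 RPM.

r = 39.1 / 2 = 19.55 cm
Current RCF = 1.118 × 10⁻⁵ × 19.55 × (2990)² = 1.118 × 10⁻⁵ × 19.55 × 8,940,100 ≈ 1,954 × g
Target RCF = 1,954 − 893 = 1,061 × g
N² = 1,061 / (21.8569 × 10⁻⁵) = 4,854,302
N ≈ √4,854,302 ≈ 2,203.2

2200 RPM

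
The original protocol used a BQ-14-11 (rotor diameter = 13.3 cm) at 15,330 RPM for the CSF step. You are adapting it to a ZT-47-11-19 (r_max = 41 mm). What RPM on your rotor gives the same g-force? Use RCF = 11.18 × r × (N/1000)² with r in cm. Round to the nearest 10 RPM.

≈ 19520 RPM

Original rotor: r = 13.3 / 2 = 6.65 cm
RCF_original = 11.18 × 6.65 × (15.33)² = 11.18 × 6.65 × 235.0089 ≈ 17,472.2 × g
Your rotor: r = 41 mm = 4.1 cm
17,472.2 = 11.18 × 4.1 × (N/1000)²
(N/1000)² = 17,472.2 / 45.838 = 381.1728
N = 1000 × √381.1728 ≈ 19,523.6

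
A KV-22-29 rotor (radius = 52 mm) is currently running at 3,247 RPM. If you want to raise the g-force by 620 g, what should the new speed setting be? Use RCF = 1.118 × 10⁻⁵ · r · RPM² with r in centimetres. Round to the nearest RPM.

N₂ ≈ 4605 RPM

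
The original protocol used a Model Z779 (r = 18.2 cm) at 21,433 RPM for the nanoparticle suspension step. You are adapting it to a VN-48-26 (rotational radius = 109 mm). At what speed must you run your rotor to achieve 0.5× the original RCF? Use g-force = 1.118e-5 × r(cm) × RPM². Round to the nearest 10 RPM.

RCF_original = 1.118 × 10⁻⁵ × 18.2 × (21433)² = 1.118 × 10⁻⁵ × 18.2 × 459,373,489 ≈ 93,471.5 × g
Target RCF = 0.5 × 93,471.5 ≈ 46,735.8 × g
Your rotor: r = 109 mm = 10.9 cm
46,735.8 = 1.118 × 10⁻⁵ × 10.9 × N²
N² = 46,735.8 / (12.1862 × 10⁻⁵) = 383,514,139
N ≈ √383,514,139 ≈ 19,583.5

≈ 19580 RPM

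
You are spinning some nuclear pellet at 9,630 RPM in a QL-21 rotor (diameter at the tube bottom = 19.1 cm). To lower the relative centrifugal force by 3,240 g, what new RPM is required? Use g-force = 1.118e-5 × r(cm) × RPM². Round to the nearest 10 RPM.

r = 19.1 / 2 = 9.55 cm
Current RCF = 1.118 × 10⁻⁵ × 9.55 × (9630)² = 1.118 × 10⁻⁵ × 9.55 × 92,736,900 ≈ 9,901.4 × g
Target RCF = 9,901.4 − 3,240 = 6,661.4 × g
N² = 6,661.4 / (10.6769 × 10⁻⁵) = 62,390,769
N ≈ √62,390,769 ≈ 7,898.8

≈ 7900 RPM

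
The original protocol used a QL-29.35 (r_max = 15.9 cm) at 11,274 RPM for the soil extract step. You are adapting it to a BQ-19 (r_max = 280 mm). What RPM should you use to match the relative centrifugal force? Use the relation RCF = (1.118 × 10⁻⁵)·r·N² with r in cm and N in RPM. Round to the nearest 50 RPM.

8500 RPM

RCF_original = 1.118 × 10⁻⁵ × 15.9 × (11274)² = 1.118 × 10⁻⁵ × 15.9 × 127,103,076 ≈ 22,594.1 × g
Your rotor: r = 280 mm = 28.0 cm
22,594.1 = 1.118 × 10⁻⁵ × 28 × N²
N² = 22,594.1 / (31.304 × 10⁻⁵) = 72,176,399
N ≈ √72,176,399 ≈ 8,495.7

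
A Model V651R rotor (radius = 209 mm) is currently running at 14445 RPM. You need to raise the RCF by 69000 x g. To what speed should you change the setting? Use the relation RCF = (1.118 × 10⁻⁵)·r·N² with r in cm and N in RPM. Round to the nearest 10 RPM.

r = 209 mm = 20.9 cm
Current RCF = 1.118 × 10⁻⁵ × 20.9 × (14445)² = 1.118 × 10⁻⁵ × 20.9 × 208,658,025 ≈ 48,755.5 × g
Target RCF = 48,755.5 + 69,000 = 117,755.5 × g
N² = 117,755.5 / (23.3662 × 10⁻⁵) = 503,956,570
N ≈ √503,956,570 ≈ 22,449.0

≈ 22450 RPM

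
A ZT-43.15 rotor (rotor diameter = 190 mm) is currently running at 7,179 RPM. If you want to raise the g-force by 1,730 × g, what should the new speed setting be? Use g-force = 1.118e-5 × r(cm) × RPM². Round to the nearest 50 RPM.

N₂ ≈ 8250 RPM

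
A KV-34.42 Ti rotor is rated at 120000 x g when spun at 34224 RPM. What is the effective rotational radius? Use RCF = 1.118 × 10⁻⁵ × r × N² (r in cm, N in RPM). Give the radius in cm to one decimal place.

≈ 9.2 cm

RCF = 1.118 × 10⁻⁵ × r × N²
120000 = 1.118 × 10⁻⁵ × r × (34224)²
r = 120000 / (1.118 × 10⁻⁵ × 1,171,282,176) = 120000 / 13094.93 ≈ 9.164 cm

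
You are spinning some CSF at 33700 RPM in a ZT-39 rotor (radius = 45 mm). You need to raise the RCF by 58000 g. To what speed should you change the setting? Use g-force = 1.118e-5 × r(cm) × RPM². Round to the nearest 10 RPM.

47840 RPM

r = 45 mm = 4.5 cm
Current RCF = 1.118 × 10⁻⁵ × 4.5 × (33700)² = 1.118 × 10⁻⁵ × 4.5 × 1,135,690,000 ≈ 57,136.6 × g
Target RCF = 57,136.6 + 58,000 = 115,136.6 × g
N² = 115,136.6 / (5.031 × 10⁻⁵) = 2,288,543,033
N ≈ √2,288,543,033 ≈ 47,838.7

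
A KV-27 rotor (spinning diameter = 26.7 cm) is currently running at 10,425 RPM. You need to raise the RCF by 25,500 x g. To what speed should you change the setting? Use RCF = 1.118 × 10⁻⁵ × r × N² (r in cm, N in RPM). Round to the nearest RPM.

16719 RPM

r = 26.7 / 2 = 13.35 cm
Current RCF = 1.118 × 10⁻⁵ × 13.35 × (10425)² = 1.118 × 10⁻⁵ × 13.35 × 108,680,625 ≈ 16,220.9 × g
Target RCF = 16,220.9 + 25,500 = 41,720.9 × g
N² = 41,720.9 / (14.9253 × 10⁻⁵) = 279,531,400
N ≈ √279,531,400 ≈ 16,719.2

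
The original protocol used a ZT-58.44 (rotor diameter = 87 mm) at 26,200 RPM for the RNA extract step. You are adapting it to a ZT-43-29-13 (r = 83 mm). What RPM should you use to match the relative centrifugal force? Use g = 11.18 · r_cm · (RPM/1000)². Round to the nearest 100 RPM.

Original rotor: r = 87 mm / 2 = 43.5 mm = 4.35 cm
RCF_original = 11.18 × 4.35 × (26.2)² = 11.18 × 4.35 × 686.44 ≈ 33,383.6 × g
Your rotor: r = 83 mm = 8.3 cm
33,383.6 = 11.18 × 8.3 × (N/1000)²
(N/1000)² = 33,383.6 / 92.794 = 359.7603
N = 1000 × √359.7603 ≈ 18,967.3

19000 RPM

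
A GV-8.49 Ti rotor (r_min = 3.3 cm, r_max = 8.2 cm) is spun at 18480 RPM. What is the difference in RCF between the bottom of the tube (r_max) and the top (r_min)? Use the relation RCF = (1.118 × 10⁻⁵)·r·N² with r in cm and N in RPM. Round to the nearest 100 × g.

18700 g

ΔRCF = 1.118 × 10⁻⁵ × (r_max − r_min) × N² = 1.118 × 10⁻⁵ × 4.9 × 341,510,400 ≈ 18,708.6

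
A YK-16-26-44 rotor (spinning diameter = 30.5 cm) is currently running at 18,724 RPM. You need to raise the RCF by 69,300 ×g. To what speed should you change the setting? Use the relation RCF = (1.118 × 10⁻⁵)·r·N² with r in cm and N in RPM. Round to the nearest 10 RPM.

N₂ ≈ 27510 RPM

r = 30.5 / 2 = 15.25 cm
Current RCF = 1.118 × 10⁻⁵ × 15.25 × (18724)² = 1.118 × 10⁻⁵ × 15.25 × 350,588,176 ≈ 59,773.5 × g
Target RCF = 59,773.5 + 69,300 = 129,073.5 × g
N² = 129,073.5 / (17.0495 × 10⁻⁵) = 757,051,526
N ≈ √757,051,526 ≈ 27,514.6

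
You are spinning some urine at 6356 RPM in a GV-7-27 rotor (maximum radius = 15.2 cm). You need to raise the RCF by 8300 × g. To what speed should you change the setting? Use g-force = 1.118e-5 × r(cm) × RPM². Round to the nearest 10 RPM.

Current RCF = 1.118 × 10⁻⁵ × 15.2 × (6356)² = 1.118 × 10⁻⁵ × 15.2 × 40,398,736 ≈ 6,865.2 × g
Target RCF = 6,865.2 + 8,300 = 15,165.2 × g
N² = 15,165.2 / (16.9936 × 10⁻⁵) = 89,240,655
N ≈ √89,240,655 ≈ 9,446.7

9450 RPM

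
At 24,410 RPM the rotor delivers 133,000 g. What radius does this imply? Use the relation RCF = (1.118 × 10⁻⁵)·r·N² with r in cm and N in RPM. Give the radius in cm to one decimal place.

≈ 20.0 cm

133000 = 1.118 × 10⁻⁵ × r × (24410)²
r = 133000 / (1.118 × 10⁻⁵ × 595,848,100) = 133000 / 6661.582 ≈ 19.965 cm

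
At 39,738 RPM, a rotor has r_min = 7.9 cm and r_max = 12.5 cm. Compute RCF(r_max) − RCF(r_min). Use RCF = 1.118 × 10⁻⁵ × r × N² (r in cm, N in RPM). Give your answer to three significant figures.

RCF_max = 1.118 × 10⁻⁵ × 12.5 × (39738)² = 1.118 × 10⁻⁵ × 12.5 × 1,579,108,644 ≈ 220,680.4 × g
RCF_min = 1.118 × 10⁻⁵ × 7.9 × (39738)² = 1.118 × 10⁻⁵ × 7.9 × 1,579,108,644 ≈ 139,470 × g
ΔRCF = 220,680.4 − 139,470 = 81,210.4

ΔRCF ≈ 81200 ×g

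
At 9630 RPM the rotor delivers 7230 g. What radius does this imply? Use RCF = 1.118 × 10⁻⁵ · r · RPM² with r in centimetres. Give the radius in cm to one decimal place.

7230 = 1.118 × 10⁻⁵ × r × (9630)²
r = 7230 / (1.118 × 10⁻⁵ × 92,736,900) = 7230 / 1036.799 ≈ 6.973 cm

7.0 cm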